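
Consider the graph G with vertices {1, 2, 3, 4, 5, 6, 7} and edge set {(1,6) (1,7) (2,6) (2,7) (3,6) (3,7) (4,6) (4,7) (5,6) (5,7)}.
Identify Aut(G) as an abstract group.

The vertices split by degree into {6, 7} (degree 5) and {1, 2, 3, 4, 5} (degree 2); every edge runs between the two parts, so G is the complete bipartite graph K_{2,5}. Automorphisms preserve the bipartition setwise (since the parts differ in size) and act as S_5 × S_2 within it; |Aut| = 240.

S_5 × S_2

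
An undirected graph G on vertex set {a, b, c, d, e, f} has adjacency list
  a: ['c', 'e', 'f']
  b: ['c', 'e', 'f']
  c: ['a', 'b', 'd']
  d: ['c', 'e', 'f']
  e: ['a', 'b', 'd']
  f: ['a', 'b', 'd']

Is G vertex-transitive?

G is 3-regular and bipartite with parts {c, e, f} and {a, b, d} (each part is independent and every cross-pair is an edge), so G = K_{3,3}. Each part can be permuted independently (S_3 × S_3) and the two equal-size parts can also be swapped, giving (S_3 × S_3) ⋊ Z_2 of order 2·(3!)² = 72. This group acts transitively on the 6 vertices.

Yes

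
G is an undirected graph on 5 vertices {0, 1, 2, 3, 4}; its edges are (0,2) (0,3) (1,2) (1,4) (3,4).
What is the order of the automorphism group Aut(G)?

Every vertex has degree 2 and the graph is connected, so G is the 5-cycle C_5. The automorphisms of the 5-cycle are exactly the symmetries of a regular 5-gon: the dihedral group D_5, |D_5| = 10.

10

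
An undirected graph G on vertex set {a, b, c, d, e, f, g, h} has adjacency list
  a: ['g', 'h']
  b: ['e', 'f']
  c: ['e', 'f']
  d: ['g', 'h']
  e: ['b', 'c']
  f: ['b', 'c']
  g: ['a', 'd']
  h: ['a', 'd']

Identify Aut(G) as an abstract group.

G has two connected components, {b, c, e, f} and {a, d, g, h}; each is 2-regular, so G = C_4 ⊔ C_4. With two isomorphic components, Aut(G) = Aut(C_4) ≀ S_2 = (D_4 × D_4) ⋊ Z_2: permute each cycle by D_4, then optionally swap the two cycles. Order 2·(2·4)² = 128.

D_4 ≀ Z_2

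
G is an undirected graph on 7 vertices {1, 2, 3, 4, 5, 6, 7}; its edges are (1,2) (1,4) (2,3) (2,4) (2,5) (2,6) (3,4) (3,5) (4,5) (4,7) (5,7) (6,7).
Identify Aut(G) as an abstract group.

Degrees alone do not determine every vertex (e.g. 1 and 6 both have degree 2), but their neighbour-degree multisets differ: N(1) has degrees [5, 5] while N(6) has degrees [3, 5]. Repeating this refinement separates all vertices, so the only automorphism is the identity.

{e}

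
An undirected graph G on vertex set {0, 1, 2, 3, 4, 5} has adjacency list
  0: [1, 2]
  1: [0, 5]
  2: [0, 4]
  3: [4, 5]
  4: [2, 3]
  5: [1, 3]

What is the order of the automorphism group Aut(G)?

12

G is 2-regular and connected on 6 vertices, i.e. the cycle C_6. C_6 has 6 rotations and 6 reflections, so Aut(C_6) ≅ D_6 of order 12.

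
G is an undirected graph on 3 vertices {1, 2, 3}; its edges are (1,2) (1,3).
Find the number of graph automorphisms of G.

The degree sequence is [2, 1, 1]; the two degree-1 vertices 2 and 3 are the ends of a path, so G = P_3. A path has exactly one nontrivial symmetry — reversal — giving Aut(G) of order 2.

2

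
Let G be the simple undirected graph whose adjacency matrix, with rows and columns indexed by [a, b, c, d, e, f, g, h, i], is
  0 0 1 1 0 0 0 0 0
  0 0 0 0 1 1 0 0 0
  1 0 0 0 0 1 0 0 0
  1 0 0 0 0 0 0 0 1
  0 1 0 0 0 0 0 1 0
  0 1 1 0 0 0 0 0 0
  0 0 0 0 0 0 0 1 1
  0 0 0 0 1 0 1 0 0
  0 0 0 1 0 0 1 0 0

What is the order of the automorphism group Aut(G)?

18

Every vertex has degree 2 and the graph is connected, so G is the 9-cycle C_9. The automorphisms of the 9-cycle are exactly the symmetries of a regular 9-gon: the dihedral group D_9, |D_9| = 18.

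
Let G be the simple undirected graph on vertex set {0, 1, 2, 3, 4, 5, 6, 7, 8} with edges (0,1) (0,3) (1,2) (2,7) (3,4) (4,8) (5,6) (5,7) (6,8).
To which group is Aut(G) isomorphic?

D_9

Every vertex has degree 2 and the graph is connected, so G is the 9-cycle C_9. C_9 has 9 rotations and 9 reflections, so Aut(C_9) ≅ D_9 of order 18.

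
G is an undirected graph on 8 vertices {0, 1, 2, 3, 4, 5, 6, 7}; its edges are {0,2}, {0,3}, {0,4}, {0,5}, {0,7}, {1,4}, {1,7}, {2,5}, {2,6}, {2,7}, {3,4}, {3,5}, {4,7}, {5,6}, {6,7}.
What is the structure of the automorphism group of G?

The degree sequence is [5, 2, 4, 3, 4, 4, 3, 5]. Checking the degree-preserving permutations of the vertex set shows that none except the identity preserves every edge, so Aut(G) is trivial.

{e}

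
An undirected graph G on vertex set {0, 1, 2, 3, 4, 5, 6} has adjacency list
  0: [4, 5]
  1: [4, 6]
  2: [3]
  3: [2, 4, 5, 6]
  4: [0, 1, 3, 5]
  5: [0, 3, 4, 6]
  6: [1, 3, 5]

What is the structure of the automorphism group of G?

the trivial group

Degrees alone do not determine every vertex (e.g. 0 and 1 both have degree 2), but their neighbour-degree multisets differ: N(0) has degrees [4, 4] while N(1) has degrees [3, 4]. Repeating this refinement separates all vertices, so the only automorphism is the identity.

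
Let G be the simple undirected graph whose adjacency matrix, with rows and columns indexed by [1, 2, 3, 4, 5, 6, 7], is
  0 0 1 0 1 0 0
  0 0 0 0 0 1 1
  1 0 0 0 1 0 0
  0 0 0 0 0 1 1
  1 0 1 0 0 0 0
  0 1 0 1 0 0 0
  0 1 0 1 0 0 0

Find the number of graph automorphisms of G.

48

G has two connected components, {2, 4, 6, 7} and {1, 3, 5}; each is 2-regular, so G = C_4 ⊔ C_3. The components are non-isomorphic (different sizes), so Aut(G) = Aut(C_3) × Aut(C_4) = D_3 × D_4 of order 6·8 = 48.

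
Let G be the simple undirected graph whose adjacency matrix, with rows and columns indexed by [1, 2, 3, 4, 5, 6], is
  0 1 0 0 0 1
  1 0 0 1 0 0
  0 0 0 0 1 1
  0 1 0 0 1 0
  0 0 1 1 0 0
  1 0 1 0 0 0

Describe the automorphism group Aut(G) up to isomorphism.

D_6

G is 2-regular and connected on 6 vertices, i.e. the cycle C_6. The automorphisms of the 6-cycle are exactly the symmetries of a regular 6-gon: the dihedral group D_6, |D_6| = 12.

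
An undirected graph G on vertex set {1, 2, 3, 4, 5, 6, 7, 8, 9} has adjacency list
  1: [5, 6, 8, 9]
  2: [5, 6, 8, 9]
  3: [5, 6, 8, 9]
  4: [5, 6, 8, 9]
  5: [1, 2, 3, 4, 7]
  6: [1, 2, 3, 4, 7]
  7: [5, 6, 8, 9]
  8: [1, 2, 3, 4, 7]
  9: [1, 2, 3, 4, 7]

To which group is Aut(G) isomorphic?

S_5 × S_4

The vertices split by degree into {5, 6, 8, 9} (degree 5) and {1, 2, 3, 4, 7} (degree 4); every edge runs between the two parts, so G is the complete bipartite graph K_{4,5}. Automorphisms preserve the bipartition setwise (since the parts differ in size) and act as S_5 × S_4 within it; |Aut| = 2880.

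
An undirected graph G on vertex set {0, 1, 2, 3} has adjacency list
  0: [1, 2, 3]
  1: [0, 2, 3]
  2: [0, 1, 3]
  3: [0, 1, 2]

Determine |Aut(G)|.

24

All 4 vertices are pairwise adjacent: G = K_4. Any permutation of the 4 vertices preserves K_4, so Aut(K_4) = S_4 of order 4! = 24.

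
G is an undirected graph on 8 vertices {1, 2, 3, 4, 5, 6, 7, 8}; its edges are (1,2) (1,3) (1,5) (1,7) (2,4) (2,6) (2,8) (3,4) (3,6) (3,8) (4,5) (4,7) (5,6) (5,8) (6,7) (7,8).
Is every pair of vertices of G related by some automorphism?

Yes

G is 4-regular and bipartite with parts {2, 3, 5, 7} and {1, 4, 6, 8} (each part is independent and every cross-pair is an edge), so G = K_{4,4}. Aut(K_{4,4}) is the wreath product S_4 ≀ Z_2: permute within each part, then optionally swap the parts; |Aut| = 2·(4!)² = 1152. Under this action every vertex can be carried to every other, so G is vertex-transitive.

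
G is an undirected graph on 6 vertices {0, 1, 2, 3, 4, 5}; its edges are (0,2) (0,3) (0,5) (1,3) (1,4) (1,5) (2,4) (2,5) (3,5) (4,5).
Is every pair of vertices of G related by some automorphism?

Vertex 5 is the only vertex of degree 5, so every automorphism fixes it; G is not vertex-transitive.

No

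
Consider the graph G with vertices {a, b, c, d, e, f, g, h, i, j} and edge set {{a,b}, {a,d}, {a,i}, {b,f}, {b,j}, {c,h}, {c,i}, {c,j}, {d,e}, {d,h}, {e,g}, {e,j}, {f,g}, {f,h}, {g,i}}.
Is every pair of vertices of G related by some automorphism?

G is 3-regular on 10 vertices with no triangles and no 4-cycles (girth 5): this is the Petersen graph. Viewing the Petersen graph as the Kneser graph K(5,2) — vertices are 2-subsets of {1,…,5}, edges join disjoint pairs — its automorphisms are exactly the permutations of the 5-element set, so Aut ≅ S_5 of order 120. This group acts transitively on the 10 vertices.

Yes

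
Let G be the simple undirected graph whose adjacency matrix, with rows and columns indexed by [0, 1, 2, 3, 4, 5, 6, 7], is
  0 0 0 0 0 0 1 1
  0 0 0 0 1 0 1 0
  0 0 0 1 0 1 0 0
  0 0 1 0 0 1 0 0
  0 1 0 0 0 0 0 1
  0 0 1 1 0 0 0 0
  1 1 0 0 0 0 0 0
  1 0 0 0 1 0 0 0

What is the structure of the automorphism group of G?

D_3 × D_5

G has two connected components, {0, 1, 4, 6, 7} and {2, 3, 5}; each is 2-regular, so G = C_5 ⊔ C_3. No automorphism exchanges components of different sizes, hence Aut(G) is the direct product D_3 × D_5, order 60.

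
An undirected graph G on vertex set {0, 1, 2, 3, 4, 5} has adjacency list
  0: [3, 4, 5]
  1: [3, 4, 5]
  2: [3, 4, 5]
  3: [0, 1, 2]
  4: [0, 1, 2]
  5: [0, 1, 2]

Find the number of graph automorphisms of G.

72

G is 3-regular and bipartite with parts {0, 1, 2} and {3, 4, 5} (each part is independent and every cross-pair is an edge), so G = K_{3,3}. Aut(K_{3,3}) is the wreath product S_3 ≀ Z_2: permute within each part, then optionally swap the parts; |Aut| = 2·(3!)² = 72.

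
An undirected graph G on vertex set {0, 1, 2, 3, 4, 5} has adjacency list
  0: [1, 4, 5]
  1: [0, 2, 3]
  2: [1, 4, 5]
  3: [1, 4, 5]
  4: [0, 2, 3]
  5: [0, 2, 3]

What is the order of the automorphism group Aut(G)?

G is 3-regular and bipartite with parts {1, 4, 5} and {0, 2, 3} (each part is independent and every cross-pair is an edge), so G = K_{3,3}. Aut(K_{3,3}) is the wreath product S_3 ≀ Z_2: permute within each part, then optionally swap the parts; |Aut| = 2·(3!)² = 72.

72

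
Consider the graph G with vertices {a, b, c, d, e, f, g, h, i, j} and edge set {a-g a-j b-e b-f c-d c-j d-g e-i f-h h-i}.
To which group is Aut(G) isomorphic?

D_5 ≀ Z_2

G has two connected components, {b, e, f, h, i} and {a, c, d, g, j}; each is 2-regular, so G = C_5 ⊔ C_5. With two isomorphic components, Aut(G) = Aut(C_5) ≀ S_2 = (D_5 × D_5) ⋊ Z_2: permute each cycle by D_5, then optionally swap the two cycles. Order 2·(2·5)² = 200.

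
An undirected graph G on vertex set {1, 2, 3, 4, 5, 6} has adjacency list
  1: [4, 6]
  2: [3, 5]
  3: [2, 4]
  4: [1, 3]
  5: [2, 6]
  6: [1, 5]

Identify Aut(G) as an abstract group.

Every vertex has degree 2 and the graph is connected, so G is the 6-cycle C_6. C_6 has 6 rotations and 6 reflections, so Aut(C_6) ≅ D_6 of order 12.

the dihedral group of order 12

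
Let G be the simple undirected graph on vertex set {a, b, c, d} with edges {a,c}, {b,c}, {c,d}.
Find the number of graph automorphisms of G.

6

Vertex c has degree 3 and every other vertex has degree 1, so G is the star K_{1,3} with centre c. Any automorphism fixes the centre and permutes the 3 leaves freely, so Aut(G) ≅ S_3 of order 3! = 6.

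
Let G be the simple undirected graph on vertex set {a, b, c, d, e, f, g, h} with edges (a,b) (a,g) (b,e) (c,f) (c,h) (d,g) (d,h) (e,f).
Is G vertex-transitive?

G is 2-regular and connected on 8 vertices, i.e. the cycle C_8. The automorphisms of the 8-cycle are exactly the symmetries of a regular 8-gon: the dihedral group D_8, |D_8| = 16. This group acts transitively on the 8 vertices.

Yes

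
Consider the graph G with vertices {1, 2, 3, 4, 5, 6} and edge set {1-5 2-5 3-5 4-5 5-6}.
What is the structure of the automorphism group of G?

the symmetric group on 5 letters

Vertex 5 has degree 5 and every other vertex has degree 1, so G is the star K_{1,5} with centre 5. The 5 leaves are pairwise interchangeable while the centre is fixed, giving Aut(G) = S_5.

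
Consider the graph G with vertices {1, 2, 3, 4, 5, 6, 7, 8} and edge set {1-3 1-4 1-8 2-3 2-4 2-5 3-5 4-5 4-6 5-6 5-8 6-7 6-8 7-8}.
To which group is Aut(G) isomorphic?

the trivial group

Degrees alone do not determine every vertex (e.g. 1 and 2 both have degree 3), but their neighbour-degree multisets differ: N(1) has degrees [3, 4, 4] while N(2) has degrees [3, 4, 5]. Repeating this refinement separates all vertices, so the only automorphism is the identity.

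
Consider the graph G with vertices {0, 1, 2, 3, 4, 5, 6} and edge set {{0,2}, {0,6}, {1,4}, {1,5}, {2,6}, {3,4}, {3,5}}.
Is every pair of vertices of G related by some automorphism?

G has two connected components, {1, 3, 4, 5} and {0, 2, 6}; each is 2-regular, so G = C_4 ⊔ C_3. The orbit of 0 under Aut(G) is {0, 2, 6}, which does not contain 1, so G is not vertex-transitive.

No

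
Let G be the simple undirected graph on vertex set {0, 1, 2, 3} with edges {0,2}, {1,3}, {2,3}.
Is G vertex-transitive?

Automorphisms preserve degree, but G has vertices of degree 1 and vertices of degree 2; no automorphism maps one to the other, so G is not vertex-transitive.

No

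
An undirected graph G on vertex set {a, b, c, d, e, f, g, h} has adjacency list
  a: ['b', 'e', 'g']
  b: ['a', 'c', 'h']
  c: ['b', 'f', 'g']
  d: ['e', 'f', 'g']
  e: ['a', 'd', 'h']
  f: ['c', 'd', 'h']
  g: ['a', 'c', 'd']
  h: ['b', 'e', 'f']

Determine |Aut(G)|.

G is 3-regular and bipartite on 2^3 = 8 vertices with girth 4; it is the hypercube graph Q_3. The symmetry group of the 3-cube is the hyperoctahedral group B_3 = Z_2 ≀ S_3, of order 2^3·3! = 48.

48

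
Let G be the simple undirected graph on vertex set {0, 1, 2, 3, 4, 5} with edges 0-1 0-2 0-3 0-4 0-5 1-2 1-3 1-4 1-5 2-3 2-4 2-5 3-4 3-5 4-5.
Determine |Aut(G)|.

All 6 vertices are pairwise adjacent: G = K_6. Any permutation of the 6 vertices preserves K_6, so Aut(K_6) = S_6 of order 6! = 720.

720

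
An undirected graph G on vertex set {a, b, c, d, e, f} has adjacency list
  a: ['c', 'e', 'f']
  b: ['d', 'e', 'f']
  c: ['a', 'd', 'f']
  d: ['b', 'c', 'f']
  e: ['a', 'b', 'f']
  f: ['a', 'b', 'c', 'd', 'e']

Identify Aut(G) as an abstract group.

Vertex f is the unique vertex of degree 5; the remaining 5 vertices each have degree 3 and induce a cycle, so G is the wheel on 6 vertices with hub f. With the hub fixed, the remaining symmetry is that of the rim cycle C_5, giving the dihedral group D_5.

D_5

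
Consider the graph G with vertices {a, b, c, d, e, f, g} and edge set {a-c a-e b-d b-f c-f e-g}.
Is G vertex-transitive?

Automorphisms preserve degree, but G has vertices of degree 1 and vertices of degree 2; no automorphism maps one to the other, so G is not vertex-transitive.

No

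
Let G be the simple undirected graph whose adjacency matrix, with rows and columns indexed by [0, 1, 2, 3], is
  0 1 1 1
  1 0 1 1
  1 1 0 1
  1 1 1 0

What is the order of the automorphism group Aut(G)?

24

All 4 vertices are pairwise adjacent: G = K_4. Every bijection on the vertex set is an automorphism of K_4; hence Aut(K_4) ≅ S_4, order 24.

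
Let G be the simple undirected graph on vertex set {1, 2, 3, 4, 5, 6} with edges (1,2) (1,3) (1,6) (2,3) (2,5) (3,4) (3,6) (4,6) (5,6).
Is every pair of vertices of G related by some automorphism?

No

Automorphisms preserve degree, but G has vertices of degree 2 and vertices of degree 4; no automorphism maps one to the other, so G is not vertex-transitive.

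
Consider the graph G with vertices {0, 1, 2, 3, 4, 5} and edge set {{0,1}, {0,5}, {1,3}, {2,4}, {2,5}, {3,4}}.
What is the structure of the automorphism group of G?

Every vertex has degree 2 and the graph is connected, so G is the 6-cycle C_6. C_6 has 6 rotations and 6 reflections, so Aut(C_6) ≅ D_6 of order 12.

the dihedral group of order 12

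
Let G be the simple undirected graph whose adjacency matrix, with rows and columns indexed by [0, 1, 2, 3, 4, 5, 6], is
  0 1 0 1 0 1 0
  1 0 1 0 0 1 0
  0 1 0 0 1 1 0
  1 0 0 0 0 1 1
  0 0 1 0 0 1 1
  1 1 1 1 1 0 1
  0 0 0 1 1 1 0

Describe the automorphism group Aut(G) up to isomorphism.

Vertex 5 is the unique vertex of degree 6; the remaining 6 vertices each have degree 3 and induce a cycle, so G is the wheel on 7 vertices with hub 5. With the hub fixed, the remaining symmetry is that of the rim cycle C_6, giving the dihedral group D_6.

D_6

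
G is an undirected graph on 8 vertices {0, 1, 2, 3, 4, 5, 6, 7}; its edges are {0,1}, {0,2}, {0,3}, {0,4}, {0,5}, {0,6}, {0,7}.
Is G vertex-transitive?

No

Vertex 0 is the only vertex of degree 7, so every automorphism fixes it; G is not vertex-transitive.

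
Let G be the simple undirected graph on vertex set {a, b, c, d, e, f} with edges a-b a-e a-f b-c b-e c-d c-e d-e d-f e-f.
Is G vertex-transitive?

No

Vertex e is the only vertex of degree 5, so every automorphism fixes it; G is not vertex-transitive.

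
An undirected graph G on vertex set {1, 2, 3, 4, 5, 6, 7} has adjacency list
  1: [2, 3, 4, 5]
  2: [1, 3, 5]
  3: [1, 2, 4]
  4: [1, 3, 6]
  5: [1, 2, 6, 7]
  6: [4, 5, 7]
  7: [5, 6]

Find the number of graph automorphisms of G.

The degree sequence is [4, 3, 3, 3, 4, 3, 2]. Checking the degree-preserving permutations of the vertex set shows that none except the identity preserves every edge, so Aut(G) is trivial.

1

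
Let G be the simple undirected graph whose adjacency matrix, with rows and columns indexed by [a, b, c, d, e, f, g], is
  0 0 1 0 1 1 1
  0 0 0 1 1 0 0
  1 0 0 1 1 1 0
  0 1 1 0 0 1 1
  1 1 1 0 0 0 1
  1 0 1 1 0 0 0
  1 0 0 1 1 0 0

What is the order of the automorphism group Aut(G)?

The degree sequence is [4, 2, 4, 4, 4, 3, 3]. Checking the degree-preserving permutations of the vertex set shows that none except the identity preserves every edge, so Aut(G) is trivial.

1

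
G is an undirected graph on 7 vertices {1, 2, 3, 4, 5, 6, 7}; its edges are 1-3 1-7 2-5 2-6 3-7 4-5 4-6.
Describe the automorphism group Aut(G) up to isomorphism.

G has two connected components, {2, 4, 5, 6} and {1, 3, 7}; each is 2-regular, so G = C_4 ⊔ C_3. The components are non-isomorphic (different sizes), so Aut(G) = Aut(C_3) × Aut(C_4) = D_3 × D_4 of order 6·8 = 48.

D_3 × D_4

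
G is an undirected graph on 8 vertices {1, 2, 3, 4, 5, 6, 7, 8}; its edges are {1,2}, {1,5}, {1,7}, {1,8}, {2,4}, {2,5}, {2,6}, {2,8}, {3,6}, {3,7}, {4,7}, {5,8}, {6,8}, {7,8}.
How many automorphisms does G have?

Degrees alone do not determine every vertex (e.g. 1 and 7 both have degree 4), but their neighbour-degree multisets differ: N(1) has degrees [3, 4, 5, 5] while N(7) has degrees [2, 2, 4, 5]. Repeating this refinement separates all vertices, so the only automorphism is the identity.

1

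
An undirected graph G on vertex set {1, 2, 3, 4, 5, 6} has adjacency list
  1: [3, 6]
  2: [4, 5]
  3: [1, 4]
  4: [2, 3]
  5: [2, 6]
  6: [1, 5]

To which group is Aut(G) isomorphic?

G is 2-regular and connected on 6 vertices, i.e. the cycle C_6. The automorphisms of the 6-cycle are exactly the symmetries of a regular 6-gon: the dihedral group D_6, |D_6| = 12.

the dihedral group of order 12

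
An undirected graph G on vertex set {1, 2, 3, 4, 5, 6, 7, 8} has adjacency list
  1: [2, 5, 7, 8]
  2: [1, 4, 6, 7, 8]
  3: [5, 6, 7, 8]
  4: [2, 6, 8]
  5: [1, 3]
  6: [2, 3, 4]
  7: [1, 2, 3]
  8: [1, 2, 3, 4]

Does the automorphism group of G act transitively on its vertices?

No

Vertex 2 is the only vertex of degree 5, so every automorphism fixes it; G is not vertex-transitive.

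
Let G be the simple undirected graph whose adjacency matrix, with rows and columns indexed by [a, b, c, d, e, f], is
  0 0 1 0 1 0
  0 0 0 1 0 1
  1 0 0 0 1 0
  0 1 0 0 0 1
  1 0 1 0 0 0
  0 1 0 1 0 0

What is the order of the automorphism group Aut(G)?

72

G has two connected components, {a, c, e} and {b, d, f}; each is 2-regular, so G = C_3 ⊔ C_3. Aut of a disjoint union of two copies of C_3 is the wreath product D_3 ≀ Z_2, of order 2·6² = 72.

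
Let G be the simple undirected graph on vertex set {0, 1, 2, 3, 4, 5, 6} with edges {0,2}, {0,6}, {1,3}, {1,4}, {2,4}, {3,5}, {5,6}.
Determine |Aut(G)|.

14

G is 2-regular and connected on 7 vertices, i.e. the cycle C_7. C_7 has 7 rotations and 7 reflections, so Aut(C_7) ≅ D_7 of order 14.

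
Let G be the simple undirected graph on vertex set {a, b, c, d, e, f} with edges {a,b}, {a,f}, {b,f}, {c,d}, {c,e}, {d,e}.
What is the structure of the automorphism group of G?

G has two connected components, {a, b, f} and {c, d, e}; each is 2-regular, so G = C_3 ⊔ C_3. Aut of a disjoint union of two copies of C_3 is the wreath product D_3 ≀ Z_2, of order 2·6² = 72.

(D_3 × D_3) ⋊ Z_2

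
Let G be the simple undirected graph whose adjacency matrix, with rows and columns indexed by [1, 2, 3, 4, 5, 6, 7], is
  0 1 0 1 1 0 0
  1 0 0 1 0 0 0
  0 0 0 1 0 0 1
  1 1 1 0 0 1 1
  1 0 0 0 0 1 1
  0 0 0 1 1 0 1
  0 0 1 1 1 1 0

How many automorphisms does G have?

1

Degrees alone do not determine every vertex (e.g. 1 and 5 both have degree 3), but their neighbour-degree multisets differ: N(1) has degrees [2, 3, 5] while N(5) has degrees [3, 3, 4]. Repeating this refinement separates all vertices, so the only automorphism is the identity.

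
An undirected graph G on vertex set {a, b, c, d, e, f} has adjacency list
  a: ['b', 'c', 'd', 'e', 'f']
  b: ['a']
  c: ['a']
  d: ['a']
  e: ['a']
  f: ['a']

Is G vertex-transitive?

No

Vertex a is the only vertex of degree 5, so every automorphism fixes it; G is not vertex-transitive.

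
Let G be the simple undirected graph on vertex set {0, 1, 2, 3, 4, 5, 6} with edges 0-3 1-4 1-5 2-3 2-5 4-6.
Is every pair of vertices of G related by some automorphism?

No

Automorphisms preserve degree, but G has vertices of degree 1 and vertices of degree 2; no automorphism maps one to the other, so G is not vertex-transitive.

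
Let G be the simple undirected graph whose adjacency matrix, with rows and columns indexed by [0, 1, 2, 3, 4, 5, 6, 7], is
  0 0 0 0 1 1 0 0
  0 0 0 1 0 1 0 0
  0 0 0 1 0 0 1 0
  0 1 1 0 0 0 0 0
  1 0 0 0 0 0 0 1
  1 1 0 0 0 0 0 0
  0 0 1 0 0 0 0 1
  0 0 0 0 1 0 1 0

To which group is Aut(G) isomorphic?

the dihedral group of order 16

Every vertex has degree 2 and the graph is connected, so G is the 8-cycle C_8. C_8 has 8 rotations and 8 reflections, so Aut(C_8) ≅ D_8 of order 16.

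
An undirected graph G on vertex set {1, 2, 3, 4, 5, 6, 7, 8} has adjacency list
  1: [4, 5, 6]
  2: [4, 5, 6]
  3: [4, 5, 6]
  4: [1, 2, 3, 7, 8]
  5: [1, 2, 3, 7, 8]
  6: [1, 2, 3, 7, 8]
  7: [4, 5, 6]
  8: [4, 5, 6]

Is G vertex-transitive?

Automorphisms preserve degree, but G has vertices of degree 3 and vertices of degree 5; no automorphism maps one to the other, so G is not vertex-transitive.

No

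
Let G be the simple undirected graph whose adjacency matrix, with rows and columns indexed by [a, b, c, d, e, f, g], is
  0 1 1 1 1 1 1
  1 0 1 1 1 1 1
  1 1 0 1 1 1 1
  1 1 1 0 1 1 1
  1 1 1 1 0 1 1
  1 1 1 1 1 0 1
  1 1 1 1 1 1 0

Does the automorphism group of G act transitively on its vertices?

Yes

All 7 vertices are pairwise adjacent: G = K_7. Any permutation of the 7 vertices preserves K_7, so Aut(K_7) = S_7 of order 7! = 5040. Under this action every vertex can be carried to every other, so G is vertex-transitive.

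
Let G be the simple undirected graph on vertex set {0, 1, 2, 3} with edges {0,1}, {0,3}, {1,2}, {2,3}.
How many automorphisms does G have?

8

Every vertex has degree 2 and the graph is connected, so G is the 4-cycle C_4. C_4 has 4 rotations and 4 reflections, so Aut(C_4) ≅ D_4 of order 8.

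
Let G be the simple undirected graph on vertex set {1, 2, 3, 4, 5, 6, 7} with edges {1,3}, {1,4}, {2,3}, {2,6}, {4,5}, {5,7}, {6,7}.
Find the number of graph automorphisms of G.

Every vertex has degree 2 and the graph is connected, so G is the 7-cycle C_7. The automorphisms of the 7-cycle are exactly the symmetries of a regular 7-gon: the dihedral group D_7, |D_7| = 14.

14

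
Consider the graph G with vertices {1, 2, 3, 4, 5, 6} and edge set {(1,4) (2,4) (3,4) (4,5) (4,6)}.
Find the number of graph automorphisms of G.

120

Vertex 4 has degree 5 and every other vertex has degree 1, so G is the star K_{1,5} with centre 4. The 5 leaves are pairwise interchangeable while the centre is fixed, giving Aut(G) = S_5.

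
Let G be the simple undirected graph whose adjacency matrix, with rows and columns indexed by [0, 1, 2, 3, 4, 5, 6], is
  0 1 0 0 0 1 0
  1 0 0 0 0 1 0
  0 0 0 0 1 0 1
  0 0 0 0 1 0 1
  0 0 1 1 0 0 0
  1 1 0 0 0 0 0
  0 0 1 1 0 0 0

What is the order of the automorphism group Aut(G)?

48

G has two connected components, {2, 3, 4, 6} and {0, 1, 5}; each is 2-regular, so G = C_4 ⊔ C_3. The components are non-isomorphic (different sizes), so Aut(G) = Aut(C_4) × Aut(C_3) = D_4 × D_3 of order 8·6 = 48.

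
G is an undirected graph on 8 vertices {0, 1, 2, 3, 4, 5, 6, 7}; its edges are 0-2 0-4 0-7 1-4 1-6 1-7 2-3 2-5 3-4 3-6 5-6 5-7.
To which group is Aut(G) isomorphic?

the hyperoctahedral group B_3

G is 3-regular and bipartite on 2^3 = 8 vertices with girth 4; it is the hypercube graph Q_3. Aut(Q_3) consists of the signed permutations of the 3 coordinate axes: 3! permutations times 2^3 sign flips, so |Aut| = 2^3·3! = 48.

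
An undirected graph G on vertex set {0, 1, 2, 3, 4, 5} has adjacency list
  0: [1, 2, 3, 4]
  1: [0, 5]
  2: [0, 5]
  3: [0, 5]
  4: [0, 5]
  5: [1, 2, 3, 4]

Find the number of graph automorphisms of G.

48

The vertices split by degree into {0, 5} (degree 4) and {1, 2, 3, 4} (degree 2); every edge runs between the two parts, so G is the complete bipartite graph K_{2,4}. The parts have unequal sizes, so no automorphism swaps them; each part is permuted independently, giving S_4 × S_2 of order 4!·2! = 48.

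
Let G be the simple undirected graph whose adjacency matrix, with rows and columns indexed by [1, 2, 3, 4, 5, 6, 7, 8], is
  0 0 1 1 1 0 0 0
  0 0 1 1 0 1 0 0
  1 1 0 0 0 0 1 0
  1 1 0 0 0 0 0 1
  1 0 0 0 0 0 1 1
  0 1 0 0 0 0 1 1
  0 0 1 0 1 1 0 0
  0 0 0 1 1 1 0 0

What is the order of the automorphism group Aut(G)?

48

G is 3-regular and bipartite on 2^3 = 8 vertices with girth 4; it is the hypercube graph Q_3. The symmetry group of the 3-cube is the hyperoctahedral group B_3 = Z_2 ≀ S_3, of order 2^3·3! = 48.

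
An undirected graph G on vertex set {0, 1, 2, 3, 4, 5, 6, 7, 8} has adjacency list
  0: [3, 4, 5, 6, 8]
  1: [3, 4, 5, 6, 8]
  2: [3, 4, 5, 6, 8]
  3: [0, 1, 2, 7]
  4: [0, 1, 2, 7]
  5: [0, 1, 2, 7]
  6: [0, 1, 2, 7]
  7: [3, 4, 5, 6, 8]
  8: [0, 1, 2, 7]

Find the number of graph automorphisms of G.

2880

The vertices split by degree into {0, 1, 2, 7} (degree 5) and {3, 4, 5, 6, 8} (degree 4); every edge runs between the two parts, so G is the complete bipartite graph K_{4,5}. The parts have unequal sizes, so no automorphism swaps them; each part is permuted independently, giving S_5 × S_4 of order 5!·4! = 2880.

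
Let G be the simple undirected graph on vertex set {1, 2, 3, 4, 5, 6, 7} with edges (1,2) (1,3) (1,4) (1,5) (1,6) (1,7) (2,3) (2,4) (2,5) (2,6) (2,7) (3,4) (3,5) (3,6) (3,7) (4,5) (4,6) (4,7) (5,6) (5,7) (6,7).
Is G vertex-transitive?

All 7 vertices are pairwise adjacent: G = K_7. Any permutation of the 7 vertices preserves K_7, so Aut(K_7) = S_7 of order 7! = 5040. Under this action every vertex can be carried to every other, so G is vertex-transitive.

Yes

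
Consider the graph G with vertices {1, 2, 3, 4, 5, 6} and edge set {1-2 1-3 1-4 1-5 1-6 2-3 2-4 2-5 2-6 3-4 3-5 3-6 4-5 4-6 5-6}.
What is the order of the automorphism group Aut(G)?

720

Every vertex has degree 5, so G is the complete graph K_6. Every bijection on the vertex set is an automorphism of K_6; hence Aut(K_6) ≅ S_6, order 720.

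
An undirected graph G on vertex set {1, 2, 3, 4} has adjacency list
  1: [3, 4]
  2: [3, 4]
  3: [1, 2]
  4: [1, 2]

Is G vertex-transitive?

G is 2-regular and bipartite on 2^2 = 4 vertices with girth 4; it is the hypercube graph Q_2. Aut(Q_2) consists of the signed permutations of the 2 coordinate axes: 2! permutations times 2^2 sign flips, so |Aut| = 2^2·2! = 8. This group acts transitively on the 4 vertices.

Yes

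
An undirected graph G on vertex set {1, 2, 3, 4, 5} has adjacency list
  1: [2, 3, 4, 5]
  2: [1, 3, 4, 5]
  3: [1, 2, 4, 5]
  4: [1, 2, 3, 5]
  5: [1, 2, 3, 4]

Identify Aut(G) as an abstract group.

All 5 vertices are pairwise adjacent: G = K_5. Every bijection on the vertex set is an automorphism of K_5; hence Aut(K_5) ≅ S_5, order 120.

the symmetric group on 5 letters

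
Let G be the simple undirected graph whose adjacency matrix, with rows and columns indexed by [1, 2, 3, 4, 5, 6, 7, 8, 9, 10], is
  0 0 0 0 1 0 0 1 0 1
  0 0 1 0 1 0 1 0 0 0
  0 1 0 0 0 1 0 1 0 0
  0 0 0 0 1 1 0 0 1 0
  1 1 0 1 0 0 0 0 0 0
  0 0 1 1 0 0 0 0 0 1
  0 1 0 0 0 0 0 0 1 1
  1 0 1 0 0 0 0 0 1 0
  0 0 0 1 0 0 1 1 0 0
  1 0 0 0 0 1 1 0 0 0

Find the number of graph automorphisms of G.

G is 3-regular on 10 vertices with no triangles and no 4-cycles (girth 5): this is the Petersen graph. Viewing the Petersen graph as the Kneser graph K(5,2) — vertices are 2-subsets of {1,…,5}, edges join disjoint pairs — its automorphisms are exactly the permutations of the 5-element set, so Aut ≅ S_5 of order 120.

120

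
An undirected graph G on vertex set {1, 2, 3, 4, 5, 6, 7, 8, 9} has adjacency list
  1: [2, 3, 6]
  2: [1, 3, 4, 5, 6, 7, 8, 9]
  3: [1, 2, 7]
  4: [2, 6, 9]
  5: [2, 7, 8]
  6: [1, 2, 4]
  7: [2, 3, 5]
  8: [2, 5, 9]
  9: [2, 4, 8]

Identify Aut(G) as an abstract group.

Vertex 2 is the unique vertex of degree 8; the remaining 8 vertices each have degree 3 and induce a cycle, so G is the wheel on 9 vertices with hub 2. With the hub fixed, the remaining symmetry is that of the rim cycle C_8, giving the dihedral group D_8.

D_8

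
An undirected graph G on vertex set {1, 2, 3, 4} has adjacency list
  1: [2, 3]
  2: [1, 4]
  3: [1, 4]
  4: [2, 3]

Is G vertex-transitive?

G is 2-regular and connected on 4 vertices, i.e. the cycle C_4. The automorphisms of the 4-cycle are exactly the symmetries of a regular 4-gon: the dihedral group D_4, |D_4| = 8. This group acts transitively on the 4 vertices.

Yes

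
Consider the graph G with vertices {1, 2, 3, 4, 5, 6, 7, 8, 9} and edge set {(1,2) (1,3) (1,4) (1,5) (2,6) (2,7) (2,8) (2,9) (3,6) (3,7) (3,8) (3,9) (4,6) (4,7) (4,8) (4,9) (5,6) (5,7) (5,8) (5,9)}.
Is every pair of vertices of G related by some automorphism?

Automorphisms preserve degree, but G has vertices of degree 4 and vertices of degree 5; no automorphism maps one to the other, so G is not vertex-transitive.

No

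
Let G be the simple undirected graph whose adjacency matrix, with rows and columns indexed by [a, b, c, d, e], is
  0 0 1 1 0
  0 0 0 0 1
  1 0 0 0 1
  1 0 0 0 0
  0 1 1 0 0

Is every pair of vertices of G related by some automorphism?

No

Automorphisms preserve degree, but G has vertices of degree 1 and vertices of degree 2; no automorphism maps one to the other, so G is not vertex-transitive.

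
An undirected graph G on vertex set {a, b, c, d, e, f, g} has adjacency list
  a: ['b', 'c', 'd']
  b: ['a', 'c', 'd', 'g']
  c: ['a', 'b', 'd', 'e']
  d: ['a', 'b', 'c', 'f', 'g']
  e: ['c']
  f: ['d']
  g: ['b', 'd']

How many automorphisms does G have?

Degrees alone do not determine every vertex (e.g. b and c both have degree 4), but their neighbour-degree multisets differ: N(b) has degrees [2, 3, 4, 5] while N(c) has degrees [1, 3, 4, 5]. Repeating this refinement separates all vertices, so the only automorphism is the identity.

1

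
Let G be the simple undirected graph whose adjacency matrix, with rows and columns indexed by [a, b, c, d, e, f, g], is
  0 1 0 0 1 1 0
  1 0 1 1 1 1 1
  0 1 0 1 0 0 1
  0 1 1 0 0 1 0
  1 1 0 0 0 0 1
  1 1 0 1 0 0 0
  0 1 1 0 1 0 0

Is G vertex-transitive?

No

Vertex b is the only vertex of degree 6, so every automorphism fixes it; G is not vertex-transitive.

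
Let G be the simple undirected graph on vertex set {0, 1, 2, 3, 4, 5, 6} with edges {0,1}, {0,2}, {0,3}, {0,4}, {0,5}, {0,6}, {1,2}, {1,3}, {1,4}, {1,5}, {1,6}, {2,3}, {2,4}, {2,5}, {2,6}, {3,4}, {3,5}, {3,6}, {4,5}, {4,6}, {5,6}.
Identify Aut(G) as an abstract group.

All 7 vertices are pairwise adjacent: G = K_7. Every bijection on the vertex set is an automorphism of K_7; hence Aut(K_7) ≅ S_7, order 5040.

S_7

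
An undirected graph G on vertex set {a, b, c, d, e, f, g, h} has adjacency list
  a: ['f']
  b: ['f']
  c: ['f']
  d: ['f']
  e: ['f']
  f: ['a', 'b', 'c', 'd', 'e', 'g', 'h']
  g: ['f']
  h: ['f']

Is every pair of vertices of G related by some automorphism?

No

Vertex f is the only vertex of degree 7, so every automorphism fixes it; G is not vertex-transitive.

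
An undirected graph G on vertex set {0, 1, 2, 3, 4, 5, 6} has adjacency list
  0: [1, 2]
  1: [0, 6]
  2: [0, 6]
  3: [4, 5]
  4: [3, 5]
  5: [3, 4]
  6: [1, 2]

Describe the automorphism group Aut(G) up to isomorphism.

G has two connected components, {0, 1, 2, 6} and {3, 4, 5}; each is 2-regular, so G = C_4 ⊔ C_3. The components are non-isomorphic (different sizes), so Aut(G) = Aut(C_3) × Aut(C_4) = D_3 × D_4 of order 6·8 = 48.

D_3 × D_4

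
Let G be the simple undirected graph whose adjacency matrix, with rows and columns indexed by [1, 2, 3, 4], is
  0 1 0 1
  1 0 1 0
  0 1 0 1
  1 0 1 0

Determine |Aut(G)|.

8

G is 2-regular and bipartite on 2^2 = 4 vertices with girth 4; it is the hypercube graph Q_2. Aut(Q_2) consists of the signed permutations of the 2 coordinate axes: 2! permutations times 2^2 sign flips, so |Aut| = 2^2·2! = 8.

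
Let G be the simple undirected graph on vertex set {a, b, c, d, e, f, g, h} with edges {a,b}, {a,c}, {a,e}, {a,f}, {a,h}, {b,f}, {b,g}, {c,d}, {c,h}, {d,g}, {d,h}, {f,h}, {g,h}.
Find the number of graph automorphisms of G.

The degree sequence is [5, 3, 3, 3, 1, 3, 3, 5]. Checking the degree-preserving permutations of the vertex set shows that none except the identity preserves every edge, so Aut(G) is trivial.

1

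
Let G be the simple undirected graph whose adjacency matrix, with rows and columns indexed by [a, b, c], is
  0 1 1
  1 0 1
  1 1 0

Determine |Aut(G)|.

Every vertex has degree 2, so G is the complete graph K_3. Every bijection on the vertex set is an automorphism of K_3; hence Aut(K_3) ≅ S_3, order 6.

6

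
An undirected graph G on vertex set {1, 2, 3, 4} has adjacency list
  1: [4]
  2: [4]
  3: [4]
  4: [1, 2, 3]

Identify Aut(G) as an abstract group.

Vertex 4 has degree 3 and every other vertex has degree 1, so G is the star K_{1,3} with centre 4. The 3 leaves are pairwise interchangeable while the centre is fixed, giving Aut(G) = S_3.

the symmetric group on 3 letters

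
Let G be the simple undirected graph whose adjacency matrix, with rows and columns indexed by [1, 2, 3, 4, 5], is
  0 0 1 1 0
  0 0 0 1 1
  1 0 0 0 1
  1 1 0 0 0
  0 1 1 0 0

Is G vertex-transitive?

Every vertex has degree 2 and the graph is connected, so G is the 5-cycle C_5. C_5 has 5 rotations and 5 reflections, so Aut(C_5) ≅ D_5 of order 10. Under this action every vertex can be carried to every other, so G is vertex-transitive.

Yes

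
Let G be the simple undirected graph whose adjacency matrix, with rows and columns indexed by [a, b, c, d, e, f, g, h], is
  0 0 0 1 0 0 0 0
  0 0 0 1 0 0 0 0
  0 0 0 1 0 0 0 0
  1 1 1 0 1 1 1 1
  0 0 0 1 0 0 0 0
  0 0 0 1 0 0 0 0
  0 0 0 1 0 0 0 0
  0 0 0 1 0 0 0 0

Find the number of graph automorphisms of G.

Vertex d has degree 7 and every other vertex has degree 1, so G is the star K_{1,7} with centre d. Any automorphism fixes the centre and permutes the 7 leaves freely, so Aut(G) ≅ S_7 of order 7! = 5040.

5040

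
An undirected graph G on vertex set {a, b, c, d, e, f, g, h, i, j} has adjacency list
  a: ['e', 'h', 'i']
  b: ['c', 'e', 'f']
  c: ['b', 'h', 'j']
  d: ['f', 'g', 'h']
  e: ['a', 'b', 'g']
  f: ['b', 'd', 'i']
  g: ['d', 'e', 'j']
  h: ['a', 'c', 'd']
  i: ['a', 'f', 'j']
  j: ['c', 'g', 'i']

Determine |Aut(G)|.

G is 3-regular on 10 vertices with no triangles and no 4-cycles (girth 5): this is the Petersen graph. Viewing the Petersen graph as the Kneser graph K(5,2) — vertices are 2-subsets of {1,…,5}, edges join disjoint pairs — its automorphisms are exactly the permutations of the 5-element set, so Aut ≅ S_5 of order 120.

120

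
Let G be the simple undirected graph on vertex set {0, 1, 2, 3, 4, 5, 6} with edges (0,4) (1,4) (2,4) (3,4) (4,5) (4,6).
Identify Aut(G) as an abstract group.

Vertex 4 has degree 6 and every other vertex has degree 1, so G is the star K_{1,6} with centre 4. Any automorphism fixes the centre and permutes the 6 leaves freely, so Aut(G) ≅ S_6 of order 6! = 720.

the symmetric group on 6 letters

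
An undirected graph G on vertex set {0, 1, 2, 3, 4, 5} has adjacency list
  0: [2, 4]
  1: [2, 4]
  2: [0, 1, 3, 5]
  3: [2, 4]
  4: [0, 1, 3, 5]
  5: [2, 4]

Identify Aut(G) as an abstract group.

S_4 × S_2

The vertices split by degree into {2, 4} (degree 4) and {0, 1, 3, 5} (degree 2); every edge runs between the two parts, so G is the complete bipartite graph K_{2,4}. The parts have unequal sizes, so no automorphism swaps them; each part is permuted independently, giving S_4 × S_2 of order 4!·2! = 48.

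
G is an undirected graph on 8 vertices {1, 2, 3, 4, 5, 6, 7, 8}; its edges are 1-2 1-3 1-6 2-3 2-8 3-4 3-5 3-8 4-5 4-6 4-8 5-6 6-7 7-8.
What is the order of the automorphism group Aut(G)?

1

The degree sequence is [3, 3, 5, 4, 3, 4, 2, 4]. Checking the degree-preserving permutations of the vertex set shows that none except the identity preserves every edge, so Aut(G) is trivial.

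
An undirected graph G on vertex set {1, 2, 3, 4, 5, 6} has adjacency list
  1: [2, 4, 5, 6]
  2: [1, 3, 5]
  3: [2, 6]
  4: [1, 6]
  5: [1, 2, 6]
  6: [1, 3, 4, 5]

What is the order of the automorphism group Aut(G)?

1

Degrees alone do not determine every vertex (e.g. 1 and 6 both have degree 4), but their neighbour-degree multisets differ: N(1) has degrees [2, 3, 3, 4] while N(6) has degrees [2, 2, 3, 4]. Repeating this refinement separates all vertices, so the only automorphism is the identity.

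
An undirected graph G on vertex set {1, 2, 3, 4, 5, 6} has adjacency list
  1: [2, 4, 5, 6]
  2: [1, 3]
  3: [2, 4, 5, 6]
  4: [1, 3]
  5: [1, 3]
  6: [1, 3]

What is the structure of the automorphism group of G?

S_4 × S_2

The vertices split by degree into {1, 3} (degree 4) and {2, 4, 5, 6} (degree 2); every edge runs between the two parts, so G is the complete bipartite graph K_{2,4}. The parts have unequal sizes, so no automorphism swaps them; each part is permuted independently, giving S_4 × S_2 of order 4!·2! = 48.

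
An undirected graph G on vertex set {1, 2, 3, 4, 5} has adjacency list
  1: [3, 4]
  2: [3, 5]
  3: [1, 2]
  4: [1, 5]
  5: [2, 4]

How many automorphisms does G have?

Every vertex has degree 2 and the graph is connected, so G is the 5-cycle C_5. The automorphisms of the 5-cycle are exactly the symmetries of a regular 5-gon: the dihedral group D_5, |D_5| = 10.

10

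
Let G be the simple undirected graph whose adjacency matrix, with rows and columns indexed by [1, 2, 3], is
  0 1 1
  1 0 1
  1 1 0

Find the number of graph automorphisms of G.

Every vertex has degree 2, so G is the complete graph K_3. Every bijection on the vertex set is an automorphism of K_3; hence Aut(K_3) ≅ S_3, order 6.

6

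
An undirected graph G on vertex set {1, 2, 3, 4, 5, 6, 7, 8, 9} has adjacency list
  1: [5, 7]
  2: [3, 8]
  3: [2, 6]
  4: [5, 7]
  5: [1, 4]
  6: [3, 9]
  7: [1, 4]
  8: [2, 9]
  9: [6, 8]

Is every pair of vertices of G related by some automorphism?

No

G has two connected components, {2, 3, 6, 8, 9} and {1, 4, 5, 7}; each is 2-regular, so G = C_5 ⊔ C_4. The orbit of 1 under Aut(G) is {1, 4, 5, 7}, which does not contain 2, so G is not vertex-transitive.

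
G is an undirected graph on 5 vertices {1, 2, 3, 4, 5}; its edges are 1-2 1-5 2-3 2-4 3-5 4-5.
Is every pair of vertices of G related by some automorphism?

Automorphisms preserve degree, but G has vertices of degree 2 and vertices of degree 3; no automorphism maps one to the other, so G is not vertex-transitive.

No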